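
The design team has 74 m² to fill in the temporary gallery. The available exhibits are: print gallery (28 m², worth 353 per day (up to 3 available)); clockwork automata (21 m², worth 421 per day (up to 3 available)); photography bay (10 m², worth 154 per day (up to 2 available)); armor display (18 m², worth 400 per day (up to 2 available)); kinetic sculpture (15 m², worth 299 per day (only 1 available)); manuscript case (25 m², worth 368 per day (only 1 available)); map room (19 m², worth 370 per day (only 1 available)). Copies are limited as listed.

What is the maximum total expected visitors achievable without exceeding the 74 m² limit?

Clockwork automata + 2×armor display + kinetic sculpture uses 72 of the 74 m² and totals 1520.
Every other selection either busts 74 m² or exceeds an availability limit or fails to beat 1520.

1520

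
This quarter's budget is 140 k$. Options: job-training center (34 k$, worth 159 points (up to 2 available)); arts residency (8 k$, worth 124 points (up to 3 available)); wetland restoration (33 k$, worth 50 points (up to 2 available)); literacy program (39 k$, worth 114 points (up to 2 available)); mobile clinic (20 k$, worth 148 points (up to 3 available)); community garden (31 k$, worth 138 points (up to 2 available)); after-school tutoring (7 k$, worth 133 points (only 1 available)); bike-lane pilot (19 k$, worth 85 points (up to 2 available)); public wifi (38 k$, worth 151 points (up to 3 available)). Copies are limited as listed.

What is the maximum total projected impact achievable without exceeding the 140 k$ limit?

Ranking by ratio (projected impact/k$): after-school tutoring 19.00, arts residency 15.50, mobile clinic 7.40.
A density-first pass picks job-training center + 3×arts residency + 3×mobile clinic + after-school tutoring — 1108 at 125 k$.
Replace job-training center with 2×bike-lane pilot: the trade gains 11 net, giving 1119 at 129 k$.

1119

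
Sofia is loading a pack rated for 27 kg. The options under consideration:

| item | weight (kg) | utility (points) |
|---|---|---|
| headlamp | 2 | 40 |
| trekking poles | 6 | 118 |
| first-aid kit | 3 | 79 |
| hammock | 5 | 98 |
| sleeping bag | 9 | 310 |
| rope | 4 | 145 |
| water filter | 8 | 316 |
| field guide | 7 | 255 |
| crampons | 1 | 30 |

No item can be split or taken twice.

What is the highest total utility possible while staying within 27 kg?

Greedy by ratio would take headlamp + first-aid kit + rope + water filter + field guide + crampons: 25 kg used, total 865.
The 7 kg tied up in headlamp and rope and crampons is better spent on sleeping bag — total rises to 960 (27 kg).

960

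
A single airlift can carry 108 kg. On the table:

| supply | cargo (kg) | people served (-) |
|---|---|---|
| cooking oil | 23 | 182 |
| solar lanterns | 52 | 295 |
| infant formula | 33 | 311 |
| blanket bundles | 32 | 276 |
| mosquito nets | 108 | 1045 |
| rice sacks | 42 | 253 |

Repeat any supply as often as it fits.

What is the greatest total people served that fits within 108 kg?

By people served per kg: mosquito nets 9.68, infant formula 9.42, blanket bundles 8.62 lead.
The ratio ordering already packs tightly: mosquito nets, 108 kg, 1045.
Every other selection either busts 108 kg or fails to beat 1045.

1045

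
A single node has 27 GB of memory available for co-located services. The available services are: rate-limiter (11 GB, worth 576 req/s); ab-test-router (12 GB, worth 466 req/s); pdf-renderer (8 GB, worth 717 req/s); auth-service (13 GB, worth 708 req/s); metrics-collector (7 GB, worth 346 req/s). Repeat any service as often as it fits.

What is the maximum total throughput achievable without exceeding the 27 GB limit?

2151

Best packing: 3×pdf-renderer — 24 GB, 2151 total.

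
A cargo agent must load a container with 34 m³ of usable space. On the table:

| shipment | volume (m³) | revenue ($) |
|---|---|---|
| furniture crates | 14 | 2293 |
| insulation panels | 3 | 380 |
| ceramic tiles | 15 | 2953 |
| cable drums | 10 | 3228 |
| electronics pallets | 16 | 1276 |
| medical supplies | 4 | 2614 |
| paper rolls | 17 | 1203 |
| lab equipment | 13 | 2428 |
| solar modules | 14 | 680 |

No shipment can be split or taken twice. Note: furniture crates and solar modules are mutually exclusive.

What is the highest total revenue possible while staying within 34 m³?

Density check — medical supplies 653.50, cable drums 322.80, ceramic tiles 196.87 are the best per m³.
Insulation panels + ceramic tiles + cable drums + medical supplies uses 32 of the 34 m³ and totals 9175.

9175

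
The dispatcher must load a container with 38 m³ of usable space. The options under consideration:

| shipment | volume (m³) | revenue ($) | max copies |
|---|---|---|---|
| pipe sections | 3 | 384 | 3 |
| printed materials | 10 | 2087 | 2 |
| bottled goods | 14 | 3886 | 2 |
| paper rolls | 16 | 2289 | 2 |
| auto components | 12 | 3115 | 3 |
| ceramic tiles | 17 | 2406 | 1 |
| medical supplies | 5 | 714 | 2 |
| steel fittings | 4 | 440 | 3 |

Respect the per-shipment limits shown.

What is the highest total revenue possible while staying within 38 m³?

By revenue per m³: bottled goods 277.57, auto components 259.58, printed materials 208.70, paper rolls 143.06 lead.
A density-first pass picks printed materials + 2×bottled goods — 9859 at 38 m³.
The 24 m³ tied up in printed materials and bottled goods is better spent on 2×auto components — total rises to 10116 (38 m³).
Nothing else within 38 m³ beats 10116.

10116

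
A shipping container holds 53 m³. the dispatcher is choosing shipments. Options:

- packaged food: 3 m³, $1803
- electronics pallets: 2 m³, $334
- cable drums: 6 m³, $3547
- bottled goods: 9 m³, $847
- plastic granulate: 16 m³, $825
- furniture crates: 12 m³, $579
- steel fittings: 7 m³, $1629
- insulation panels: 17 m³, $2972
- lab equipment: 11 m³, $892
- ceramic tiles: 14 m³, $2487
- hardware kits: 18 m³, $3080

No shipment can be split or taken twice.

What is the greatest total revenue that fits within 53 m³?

Taking the top-ratio shipments first gives packaged food + electronics pallets + cable drums + steel fittings + insulation panels + ceramic tiles for 12772 (49 m³).
The 14 m³ tied up in ceramic tiles is better spent on hardware kits — total rises to 13365 (53 m³).
The closest alternative, packaged food + cable drums + steel fittings + insulation panels + hardware kits, reaches only 13031.

13365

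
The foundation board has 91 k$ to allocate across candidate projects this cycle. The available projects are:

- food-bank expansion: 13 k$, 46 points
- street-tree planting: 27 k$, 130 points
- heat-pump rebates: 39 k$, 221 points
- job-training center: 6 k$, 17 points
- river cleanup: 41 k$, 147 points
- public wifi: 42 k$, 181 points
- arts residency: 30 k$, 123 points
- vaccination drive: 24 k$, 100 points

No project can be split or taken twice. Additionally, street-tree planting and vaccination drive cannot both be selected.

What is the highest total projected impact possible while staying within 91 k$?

419

Ranking by ratio (projected impact/k$): heat-pump rebates 5.67, street-tree planting 4.81, public wifi 4.31, vaccination drive 4.17.
Best packing: heat-pump rebates + job-training center + public wifi — 87 k$, 419 total.
The closest alternative, food-bank expansion + street-tree planting + heat-pump rebates + job-training center, reaches only 414.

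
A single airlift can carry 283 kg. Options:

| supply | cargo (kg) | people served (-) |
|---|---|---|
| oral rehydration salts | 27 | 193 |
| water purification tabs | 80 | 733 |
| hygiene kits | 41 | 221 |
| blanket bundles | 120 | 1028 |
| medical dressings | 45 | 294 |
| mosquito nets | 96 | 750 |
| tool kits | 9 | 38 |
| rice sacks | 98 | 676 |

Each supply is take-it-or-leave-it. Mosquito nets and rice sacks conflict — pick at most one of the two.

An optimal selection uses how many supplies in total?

5

Best achievable people served is 2286.
One optimal bundle: oral rehydration salts + water purification tabs + blanket bundles + medical dressings + tool kits (281 kg).
Any selection reaching 2286 contains exactly 5 supplies.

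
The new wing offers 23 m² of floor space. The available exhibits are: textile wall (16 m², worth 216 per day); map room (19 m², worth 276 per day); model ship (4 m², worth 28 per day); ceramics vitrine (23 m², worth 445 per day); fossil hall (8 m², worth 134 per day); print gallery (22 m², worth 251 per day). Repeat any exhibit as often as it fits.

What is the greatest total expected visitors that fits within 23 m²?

445

Ceramics vitrine uses 23 of the 23 m² and totals 445.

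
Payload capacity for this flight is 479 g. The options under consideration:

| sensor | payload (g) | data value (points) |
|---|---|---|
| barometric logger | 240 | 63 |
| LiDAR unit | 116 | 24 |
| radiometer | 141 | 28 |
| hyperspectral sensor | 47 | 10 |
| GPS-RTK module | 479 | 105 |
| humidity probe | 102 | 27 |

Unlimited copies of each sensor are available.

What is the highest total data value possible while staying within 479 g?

118

By data value per g: humidity probe 0.26, barometric logger 0.26, GPS-RTK module 0.22, hyperspectral sensor 0.21 lead.
The ratio ordering already packs tightly: hyperspectral sensor + 4×humidity probe, 455 g, 118.
Nothing else within 479 g beats 118.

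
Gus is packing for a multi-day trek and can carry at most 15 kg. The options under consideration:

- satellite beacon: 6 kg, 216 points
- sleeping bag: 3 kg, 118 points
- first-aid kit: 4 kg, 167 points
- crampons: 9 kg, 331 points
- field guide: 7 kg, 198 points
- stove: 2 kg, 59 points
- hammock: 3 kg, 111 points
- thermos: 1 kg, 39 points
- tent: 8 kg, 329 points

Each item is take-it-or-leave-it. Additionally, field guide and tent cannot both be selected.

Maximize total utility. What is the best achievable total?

Density check — first-aid kit 41.75, tent 41.12, sleeping bag 39.33 are the best per kg.
The ratio ordering already packs tightly: sleeping bag + first-aid kit + tent, 15 kg, 614.

614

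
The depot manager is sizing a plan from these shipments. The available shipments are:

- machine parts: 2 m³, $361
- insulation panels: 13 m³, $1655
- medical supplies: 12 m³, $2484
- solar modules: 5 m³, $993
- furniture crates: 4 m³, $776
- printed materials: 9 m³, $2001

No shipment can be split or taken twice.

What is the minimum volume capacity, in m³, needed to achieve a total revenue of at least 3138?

15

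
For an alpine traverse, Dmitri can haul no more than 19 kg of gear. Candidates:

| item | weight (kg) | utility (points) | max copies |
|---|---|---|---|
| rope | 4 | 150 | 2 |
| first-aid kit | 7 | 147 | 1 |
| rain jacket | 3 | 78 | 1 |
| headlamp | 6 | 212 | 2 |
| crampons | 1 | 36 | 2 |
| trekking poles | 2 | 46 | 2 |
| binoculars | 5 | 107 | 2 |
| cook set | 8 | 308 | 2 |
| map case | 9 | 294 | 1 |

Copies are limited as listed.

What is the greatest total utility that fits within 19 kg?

Density check — cook set 38.50, rope 37.50, crampons 36.00, headlamp 35.33 are the best per kg.
Filling by ratio: 2×crampons + 2×cook set for 688, with 1 kg left unused.
The 9 kg tied up in crampons and cook set is better spent on rope + headlamp — total rises to 706 (19 kg).
No other feasible combination exceeds 706.

706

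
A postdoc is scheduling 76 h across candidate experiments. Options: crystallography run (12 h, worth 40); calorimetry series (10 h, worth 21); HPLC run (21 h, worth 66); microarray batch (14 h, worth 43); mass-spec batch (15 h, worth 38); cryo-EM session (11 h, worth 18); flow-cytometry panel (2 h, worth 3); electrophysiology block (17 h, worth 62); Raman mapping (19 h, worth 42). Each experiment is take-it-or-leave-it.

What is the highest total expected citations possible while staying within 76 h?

Density check — electrophysiology block 3.65, crystallography run 3.33, HPLC run 3.14, microarray batch 3.07 are the best per h.
Taking crystallography run + calorimetry series + HPLC run + microarray batch + flow-cytometry panel + electrophysiology block: 76 h used, 235 in expected citations.
Every other selection either busts 76 h or fails to beat 235.

235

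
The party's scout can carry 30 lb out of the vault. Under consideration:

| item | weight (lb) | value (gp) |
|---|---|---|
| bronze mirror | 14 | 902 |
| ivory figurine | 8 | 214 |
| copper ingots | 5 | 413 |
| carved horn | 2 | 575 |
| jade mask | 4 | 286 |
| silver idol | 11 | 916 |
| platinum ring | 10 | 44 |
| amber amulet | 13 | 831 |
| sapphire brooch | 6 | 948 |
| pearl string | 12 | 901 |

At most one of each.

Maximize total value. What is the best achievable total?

Ranking by ratio (value/lb): carved horn 287.50, sapphire brooch 158.00, silver idol 83.27.
The ratio ordering already packs tightly: copper ingots + carved horn + jade mask + silver idol + sapphire brooch, 28 lb, 3138.

3138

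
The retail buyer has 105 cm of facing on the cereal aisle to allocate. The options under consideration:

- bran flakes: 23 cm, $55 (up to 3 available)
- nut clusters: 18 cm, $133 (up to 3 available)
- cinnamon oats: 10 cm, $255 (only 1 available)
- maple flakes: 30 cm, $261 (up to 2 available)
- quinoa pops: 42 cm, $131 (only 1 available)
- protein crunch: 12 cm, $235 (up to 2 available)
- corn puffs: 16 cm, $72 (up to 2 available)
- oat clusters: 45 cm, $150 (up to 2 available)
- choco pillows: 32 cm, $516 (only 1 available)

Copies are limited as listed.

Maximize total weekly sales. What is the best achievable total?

Filling by ratio: cinnamon oats + maple flakes + 2×protein crunch + choco pillows for 1502, with 9 cm left unused.
The 30 cm tied up in maple flakes is better spent on 2×nut clusters — total rises to 1507 (102 cm).
Nothing else within 105 cm beats 1507.

1507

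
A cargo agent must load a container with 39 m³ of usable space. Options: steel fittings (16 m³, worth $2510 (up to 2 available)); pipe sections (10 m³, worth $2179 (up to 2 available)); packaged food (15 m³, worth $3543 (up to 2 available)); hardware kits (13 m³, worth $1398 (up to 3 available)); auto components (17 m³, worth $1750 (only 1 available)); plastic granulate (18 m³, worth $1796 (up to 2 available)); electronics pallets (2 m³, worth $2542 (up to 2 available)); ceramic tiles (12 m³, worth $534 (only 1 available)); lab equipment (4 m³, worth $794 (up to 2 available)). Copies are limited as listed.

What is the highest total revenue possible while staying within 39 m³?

Greedy by ratio would take 2×packaged food + 2×electronics pallets + lab equipment: 38 m³ used, total 12964.
Replace packaged food and lab equipment with 2×pipe sections: the trade gains 21 net, giving 12985 at 39 m³.
That's the maximum — no swap from here does better than 12985.

12985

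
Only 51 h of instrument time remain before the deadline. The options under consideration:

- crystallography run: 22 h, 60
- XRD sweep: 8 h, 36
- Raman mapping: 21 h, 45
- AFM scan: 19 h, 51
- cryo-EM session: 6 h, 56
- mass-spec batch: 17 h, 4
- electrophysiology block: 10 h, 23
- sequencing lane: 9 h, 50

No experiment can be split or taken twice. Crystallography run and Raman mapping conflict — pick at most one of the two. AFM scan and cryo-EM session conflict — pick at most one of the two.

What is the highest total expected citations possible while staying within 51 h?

202

The ratio ordering already packs tightly: crystallography run + XRD sweep + cryo-EM session + sequencing lane, 45 h, 202.
The spare 6 h is too small for any remaining experiment, and no feasible exchange beats 202.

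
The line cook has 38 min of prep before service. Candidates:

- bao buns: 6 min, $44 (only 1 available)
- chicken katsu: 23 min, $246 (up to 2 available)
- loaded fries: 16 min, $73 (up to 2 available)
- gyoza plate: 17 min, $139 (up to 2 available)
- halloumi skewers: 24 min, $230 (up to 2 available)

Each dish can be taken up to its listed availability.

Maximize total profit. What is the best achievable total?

By profit per min: chicken katsu 10.70, halloumi skewers 9.58, gyoza plate 8.18, bao buns 7.33 lead.
Taking bao buns + chicken katsu: 29 min used, 290 in profit.
That's the maximum — no swap from here does better than 290.

290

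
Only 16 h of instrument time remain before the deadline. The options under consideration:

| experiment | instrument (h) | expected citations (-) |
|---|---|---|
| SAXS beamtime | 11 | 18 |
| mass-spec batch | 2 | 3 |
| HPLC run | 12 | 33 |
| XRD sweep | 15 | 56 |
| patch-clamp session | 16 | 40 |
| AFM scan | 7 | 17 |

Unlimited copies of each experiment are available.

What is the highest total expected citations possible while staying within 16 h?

XRD sweep uses 15 of the 16 h and totals 56.

56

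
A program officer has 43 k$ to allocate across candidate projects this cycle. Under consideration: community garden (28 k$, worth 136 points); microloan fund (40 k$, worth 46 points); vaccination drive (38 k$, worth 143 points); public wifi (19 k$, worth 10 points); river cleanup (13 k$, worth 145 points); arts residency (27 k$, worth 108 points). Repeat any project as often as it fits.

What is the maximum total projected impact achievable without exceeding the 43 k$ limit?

Best packing: 3×river cleanup — 39 k$, 435 total.
Every other selection either busts 43 k$ or fails to beat 435.

435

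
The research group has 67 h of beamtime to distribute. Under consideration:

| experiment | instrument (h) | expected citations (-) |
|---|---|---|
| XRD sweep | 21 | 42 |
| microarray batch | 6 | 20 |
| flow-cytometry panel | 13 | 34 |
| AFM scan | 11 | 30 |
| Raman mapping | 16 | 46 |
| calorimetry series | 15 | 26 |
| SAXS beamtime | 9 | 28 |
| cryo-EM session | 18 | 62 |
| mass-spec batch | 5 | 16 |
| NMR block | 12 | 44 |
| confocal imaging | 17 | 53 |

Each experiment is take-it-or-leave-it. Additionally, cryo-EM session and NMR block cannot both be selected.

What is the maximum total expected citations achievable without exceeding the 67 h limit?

209

Density check — NMR block 3.67, cryo-EM session 3.44, microarray batch 3.33, mass-spec batch 3.20 are the best per h.
Microarray batch + Raman mapping + SAXS beamtime + cryo-EM session + confocal imaging uses 66 of the 67 h and totals 209.
An exhaustive check of the 2048 subsets confirms 209.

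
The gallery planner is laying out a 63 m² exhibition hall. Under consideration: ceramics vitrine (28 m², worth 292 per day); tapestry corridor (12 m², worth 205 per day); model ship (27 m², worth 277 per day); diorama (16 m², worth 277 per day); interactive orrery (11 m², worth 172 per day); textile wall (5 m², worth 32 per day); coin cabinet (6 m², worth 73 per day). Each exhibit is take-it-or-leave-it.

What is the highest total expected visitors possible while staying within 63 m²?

847

Density check — diorama 17.31, tapestry corridor 17.08, interactive orrery 15.64 are the best per m².
Filling by ratio: tapestry corridor + diorama + interactive orrery + textile wall + coin cabinet for 759, with 13 m² left unused.
The 16 m² tied up in interactive orrery and textile wall is better spent on ceramics vitrine — total rises to 847 (62 m²).
The spare 1 m² is too small for any remaining exhibit, and no exchange beats 847.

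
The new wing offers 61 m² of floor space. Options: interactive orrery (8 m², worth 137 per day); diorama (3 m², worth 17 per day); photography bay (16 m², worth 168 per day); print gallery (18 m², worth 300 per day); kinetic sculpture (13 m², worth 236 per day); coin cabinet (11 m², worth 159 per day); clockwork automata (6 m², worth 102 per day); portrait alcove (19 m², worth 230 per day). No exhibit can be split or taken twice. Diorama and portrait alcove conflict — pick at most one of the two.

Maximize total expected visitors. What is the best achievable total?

Ranking by ratio (expected visitors/m²): kinetic sculpture 18.15, interactive orrery 17.12, clockwork automata 17.00, print gallery 16.67.
Interactive orrery + diorama + print gallery + kinetic sculpture + coin cabinet + clockwork automata uses 59 of the 61 m² and totals 951.
Nothing else feasible within 61 m² beats 951.

951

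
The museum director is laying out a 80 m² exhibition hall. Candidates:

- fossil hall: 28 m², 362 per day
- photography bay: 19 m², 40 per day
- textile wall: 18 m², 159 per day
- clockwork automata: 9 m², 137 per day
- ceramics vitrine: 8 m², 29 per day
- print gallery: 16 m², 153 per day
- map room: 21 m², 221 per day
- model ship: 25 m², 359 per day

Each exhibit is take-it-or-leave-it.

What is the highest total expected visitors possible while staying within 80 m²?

By expected visitors per m²: clockwork automata 15.22, model ship 14.36, fossil hall 12.93 lead.
The ratio heuristic lands on fossil hall + clockwork automata + print gallery + model ship (1011) but leaves 2 m² idle.
Dropping print gallery frees 16 m²; slotting in textile wall (18 m²) lifts the total to 1017 at 80 m².
That's the maximum — no swap from here does better than 1017.

1017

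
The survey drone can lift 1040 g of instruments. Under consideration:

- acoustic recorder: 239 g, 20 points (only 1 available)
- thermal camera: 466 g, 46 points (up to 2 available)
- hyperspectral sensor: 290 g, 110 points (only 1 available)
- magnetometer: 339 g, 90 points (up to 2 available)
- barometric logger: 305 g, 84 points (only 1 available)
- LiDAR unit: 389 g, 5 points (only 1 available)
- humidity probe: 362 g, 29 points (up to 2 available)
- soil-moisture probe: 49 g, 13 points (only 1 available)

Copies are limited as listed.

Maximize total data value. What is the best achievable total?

303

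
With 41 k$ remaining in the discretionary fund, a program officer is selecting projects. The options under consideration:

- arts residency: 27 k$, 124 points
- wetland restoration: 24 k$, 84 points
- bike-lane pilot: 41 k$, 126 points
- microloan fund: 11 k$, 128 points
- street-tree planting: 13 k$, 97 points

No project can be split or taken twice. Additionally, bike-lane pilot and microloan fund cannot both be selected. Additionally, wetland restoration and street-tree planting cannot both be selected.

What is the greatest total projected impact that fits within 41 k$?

Ranking by ratio (projected impact/k$): microloan fund 11.64, street-tree planting 7.46, arts residency 4.59.
Greedy by ratio would take microloan fund + street-tree planting: 24 k$ used, total 225.
Dropping street-tree planting frees 13 k$; slotting in arts residency (27 k$) lifts the total to 252 at 38 k$.
No other feasible combination exceeds 252.

252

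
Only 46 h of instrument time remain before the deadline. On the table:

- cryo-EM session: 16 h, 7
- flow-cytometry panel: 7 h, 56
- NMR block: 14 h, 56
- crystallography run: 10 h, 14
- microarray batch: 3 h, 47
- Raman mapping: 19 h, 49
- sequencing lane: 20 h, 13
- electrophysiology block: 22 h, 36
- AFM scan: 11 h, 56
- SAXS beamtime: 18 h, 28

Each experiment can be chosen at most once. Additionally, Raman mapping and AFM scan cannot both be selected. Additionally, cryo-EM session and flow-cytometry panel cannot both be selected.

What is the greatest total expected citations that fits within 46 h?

229

Best packing: flow-cytometry panel + NMR block + crystallography run + microarray batch + AFM scan — 45 h, 229 total.
The closest alternative, flow-cytometry panel + NMR block + microarray batch + AFM scan, reaches only 215.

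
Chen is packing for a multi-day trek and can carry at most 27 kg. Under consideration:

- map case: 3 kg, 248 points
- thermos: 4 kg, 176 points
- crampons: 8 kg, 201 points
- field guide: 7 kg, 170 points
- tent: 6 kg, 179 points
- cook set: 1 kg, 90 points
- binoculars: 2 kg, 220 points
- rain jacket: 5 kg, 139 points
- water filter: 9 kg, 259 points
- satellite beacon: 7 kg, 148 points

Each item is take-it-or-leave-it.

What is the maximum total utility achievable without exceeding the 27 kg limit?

1194

Greedy by ratio would take map case + thermos + tent + cook set + binoculars + water filter: 25 kg used, total 1172.
Dropping tent frees 6 kg; slotting in crampons (8 kg) lifts the total to 1194 at 27 kg.
Runner-up map case + thermos + tent + cook set + binoculars + water filter tops out at 1172.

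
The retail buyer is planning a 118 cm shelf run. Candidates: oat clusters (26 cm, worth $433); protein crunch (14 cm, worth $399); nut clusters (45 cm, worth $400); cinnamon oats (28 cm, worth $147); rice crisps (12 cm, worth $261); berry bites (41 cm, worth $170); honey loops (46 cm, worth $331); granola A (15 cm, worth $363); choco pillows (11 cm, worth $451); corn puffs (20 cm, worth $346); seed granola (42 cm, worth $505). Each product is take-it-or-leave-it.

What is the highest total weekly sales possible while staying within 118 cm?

The ratio heuristic lands on oat clusters + protein crunch + rice crisps + granola A + choco pillows + corn puffs (2253) but leaves 20 cm idle.
The 26 cm tied up in oat clusters is better spent on seed granola — total rises to 2325 (114 cm).
The closest alternative, oat clusters + protein crunch + rice crisps + granola A + choco pillows + corn puffs, reaches only 2253.

2325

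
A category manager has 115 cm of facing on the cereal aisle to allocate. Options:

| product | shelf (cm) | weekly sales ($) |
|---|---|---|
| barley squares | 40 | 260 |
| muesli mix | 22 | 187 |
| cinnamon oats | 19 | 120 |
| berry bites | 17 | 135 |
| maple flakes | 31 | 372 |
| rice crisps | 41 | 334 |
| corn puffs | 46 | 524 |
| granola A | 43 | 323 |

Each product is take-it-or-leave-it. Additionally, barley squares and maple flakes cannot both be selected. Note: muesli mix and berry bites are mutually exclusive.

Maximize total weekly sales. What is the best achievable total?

1151

Filling by ratio: muesli mix + maple flakes + corn puffs for 1083, with 16 cm left unused.
Replace muesli mix with cinnamon oats + berry bites: the trade gains 68 net, giving 1151 at 113 cm.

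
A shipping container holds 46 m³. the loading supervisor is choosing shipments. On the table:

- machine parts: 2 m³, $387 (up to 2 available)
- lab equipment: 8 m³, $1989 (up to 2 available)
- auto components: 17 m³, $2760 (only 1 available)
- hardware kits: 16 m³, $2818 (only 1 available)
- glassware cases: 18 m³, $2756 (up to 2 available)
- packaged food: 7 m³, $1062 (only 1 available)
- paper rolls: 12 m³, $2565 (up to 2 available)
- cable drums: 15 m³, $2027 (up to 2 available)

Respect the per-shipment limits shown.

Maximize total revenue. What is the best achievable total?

9882

Density check — lab equipment 248.62, paper rolls 213.75, machine parts 193.50 are the best per m³.
2×machine parts + 2×lab equipment + 2×paper rolls uses 44 of the 46 m³ and totals 9882.
Nothing else within 46 m³ beats 9882.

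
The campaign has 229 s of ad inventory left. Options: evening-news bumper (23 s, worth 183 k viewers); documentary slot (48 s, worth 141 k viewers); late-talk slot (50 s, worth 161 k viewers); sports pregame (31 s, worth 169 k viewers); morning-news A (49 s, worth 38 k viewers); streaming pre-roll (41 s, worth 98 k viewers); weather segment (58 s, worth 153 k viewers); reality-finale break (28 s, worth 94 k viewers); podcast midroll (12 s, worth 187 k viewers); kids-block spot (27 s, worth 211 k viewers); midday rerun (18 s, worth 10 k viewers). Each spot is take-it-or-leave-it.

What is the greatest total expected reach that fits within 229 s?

1158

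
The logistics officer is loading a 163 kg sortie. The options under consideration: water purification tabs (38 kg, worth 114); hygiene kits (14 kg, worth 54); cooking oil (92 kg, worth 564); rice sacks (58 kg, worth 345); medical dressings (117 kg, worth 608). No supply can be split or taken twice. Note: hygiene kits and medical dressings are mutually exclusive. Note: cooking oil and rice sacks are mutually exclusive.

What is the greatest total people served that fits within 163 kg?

Water purification tabs + hygiene kits + cooking oil uses 144 of the 163 kg and totals 732.
The closest alternative, water purification tabs + medical dressings, reaches only 722.

732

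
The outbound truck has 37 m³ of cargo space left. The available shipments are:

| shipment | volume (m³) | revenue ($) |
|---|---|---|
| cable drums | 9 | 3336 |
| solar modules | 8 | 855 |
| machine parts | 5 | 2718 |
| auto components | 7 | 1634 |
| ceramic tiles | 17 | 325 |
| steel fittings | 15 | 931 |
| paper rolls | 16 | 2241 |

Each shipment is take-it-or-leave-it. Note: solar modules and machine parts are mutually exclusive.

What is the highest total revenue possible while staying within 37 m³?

Best packing: cable drums + machine parts + auto components + paper rolls — 37 m³, 9929 total.
No other feasible combination exceeds 9929.

9929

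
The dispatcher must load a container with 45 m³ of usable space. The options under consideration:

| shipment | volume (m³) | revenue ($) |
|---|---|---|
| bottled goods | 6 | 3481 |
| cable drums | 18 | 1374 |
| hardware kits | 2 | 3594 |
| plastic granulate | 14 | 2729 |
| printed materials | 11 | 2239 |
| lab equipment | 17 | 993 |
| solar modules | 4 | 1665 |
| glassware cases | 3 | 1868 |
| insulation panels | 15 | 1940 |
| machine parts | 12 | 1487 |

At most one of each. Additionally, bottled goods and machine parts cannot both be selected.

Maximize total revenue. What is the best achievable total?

Bottled goods + hardware kits + plastic granulate + printed materials + solar modules + glassware cases uses 40 of the 45 m³ and totals 15576.
Nothing else feasible within 45 m³ beats 15576.

15576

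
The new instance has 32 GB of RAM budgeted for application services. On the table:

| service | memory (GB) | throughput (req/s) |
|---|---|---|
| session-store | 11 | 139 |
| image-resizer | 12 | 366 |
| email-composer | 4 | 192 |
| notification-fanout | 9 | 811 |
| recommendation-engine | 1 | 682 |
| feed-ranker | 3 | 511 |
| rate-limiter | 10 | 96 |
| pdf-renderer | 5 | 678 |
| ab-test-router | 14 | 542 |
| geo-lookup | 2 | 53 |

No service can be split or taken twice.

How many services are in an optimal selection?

Best achievable throughput is 3224.
One optimal bundle: notification-fanout + recommendation-engine + feed-ranker + pdf-renderer + ab-test-router (32 GB).
Every optimal selection uses 5 services.

5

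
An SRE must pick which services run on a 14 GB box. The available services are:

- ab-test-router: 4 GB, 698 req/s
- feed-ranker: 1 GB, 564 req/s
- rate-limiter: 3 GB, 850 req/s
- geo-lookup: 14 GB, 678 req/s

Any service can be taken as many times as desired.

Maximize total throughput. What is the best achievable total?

14×feed-ranker uses 14 of the 14 GB and totals 7896.

7896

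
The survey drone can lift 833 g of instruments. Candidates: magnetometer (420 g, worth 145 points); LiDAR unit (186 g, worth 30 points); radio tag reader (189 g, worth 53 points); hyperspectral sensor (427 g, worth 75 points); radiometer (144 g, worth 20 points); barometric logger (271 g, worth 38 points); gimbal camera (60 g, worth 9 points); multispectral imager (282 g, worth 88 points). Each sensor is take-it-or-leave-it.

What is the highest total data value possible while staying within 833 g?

242

Density check — magnetometer 0.35, multispectral imager 0.31, radio tag reader 0.28, hyperspectral sensor 0.18 are the best per g.
The ratio ordering already packs tightly: magnetometer + gimbal camera + multispectral imager, 762 g, 242.
No other feasible combination exceeds 242.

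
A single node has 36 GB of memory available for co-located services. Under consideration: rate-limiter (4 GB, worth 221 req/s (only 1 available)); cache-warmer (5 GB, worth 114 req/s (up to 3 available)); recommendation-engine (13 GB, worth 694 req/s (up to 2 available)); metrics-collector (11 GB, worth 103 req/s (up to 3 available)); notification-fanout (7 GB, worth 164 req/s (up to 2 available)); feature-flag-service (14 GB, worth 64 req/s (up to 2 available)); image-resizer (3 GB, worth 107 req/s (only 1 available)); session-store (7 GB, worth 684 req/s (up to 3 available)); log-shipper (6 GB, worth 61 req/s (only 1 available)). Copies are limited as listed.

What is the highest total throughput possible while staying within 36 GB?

2746

Taking the top-ratio services first gives rate-limiter + notification-fanout + image-resizer + 3×session-store for 2544 (35 GB).
The 14 GB tied up in rate-limiter and notification-fanout and image-resizer is better spent on recommendation-engine — total rises to 2746 (34 GB).
No other feasible combination exceeds 2746.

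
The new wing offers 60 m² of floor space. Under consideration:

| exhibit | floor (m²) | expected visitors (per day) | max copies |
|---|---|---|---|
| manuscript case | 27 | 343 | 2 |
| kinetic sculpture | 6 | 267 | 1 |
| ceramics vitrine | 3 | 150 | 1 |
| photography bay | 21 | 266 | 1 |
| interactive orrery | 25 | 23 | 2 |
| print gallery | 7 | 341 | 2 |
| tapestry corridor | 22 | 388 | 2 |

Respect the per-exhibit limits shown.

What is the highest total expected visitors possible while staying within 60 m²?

1534

Greedy by ratio would take kinetic sculpture + ceramics vitrine + 2×print gallery + tapestry corridor: 45 m² used, total 1487.
The 7 m² tied up in print gallery is better spent on tapestry corridor — total rises to 1534 (60 m²).
Every other selection either busts 60 m² or exceeds an availability limit or fails to beat 1534.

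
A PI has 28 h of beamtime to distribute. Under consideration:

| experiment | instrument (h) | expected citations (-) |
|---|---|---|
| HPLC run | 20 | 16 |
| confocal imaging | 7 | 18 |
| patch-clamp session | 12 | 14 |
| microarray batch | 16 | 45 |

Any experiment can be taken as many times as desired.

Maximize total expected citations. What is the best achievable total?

72

The ratio heuristic lands on confocal imaging + microarray batch (63) but leaves 5 h idle.
Dropping microarray batch frees 16 h; slotting in 3×confocal imaging (21 h) lifts the total to 72 at 28 h.
Every other selection either busts 28 h or fails to beat 72.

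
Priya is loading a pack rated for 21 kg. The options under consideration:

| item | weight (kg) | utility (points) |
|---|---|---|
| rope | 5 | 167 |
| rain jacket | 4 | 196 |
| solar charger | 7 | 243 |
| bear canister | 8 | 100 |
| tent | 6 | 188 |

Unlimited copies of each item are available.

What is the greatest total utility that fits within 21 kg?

980

By utility per kg: rain jacket 49.00, solar charger 34.71, rope 33.40, tent 31.33 lead.
Best packing: 5×rain jacket — 20 kg, 980 total.
That's the maximum — no swap from here does better than 980.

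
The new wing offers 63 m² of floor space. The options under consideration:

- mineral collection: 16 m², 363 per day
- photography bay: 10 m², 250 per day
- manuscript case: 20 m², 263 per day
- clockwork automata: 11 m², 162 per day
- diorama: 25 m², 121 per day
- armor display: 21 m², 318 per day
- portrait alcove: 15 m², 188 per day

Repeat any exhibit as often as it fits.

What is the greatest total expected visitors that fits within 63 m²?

1500

Ranking by ratio (expected visitors/m²): photography bay 25.00, mineral collection 22.69, armor display 15.14.
6×photography bay uses 60 of the 63 m² and totals 1500.
That's the maximum — no swap from here does better than 1500.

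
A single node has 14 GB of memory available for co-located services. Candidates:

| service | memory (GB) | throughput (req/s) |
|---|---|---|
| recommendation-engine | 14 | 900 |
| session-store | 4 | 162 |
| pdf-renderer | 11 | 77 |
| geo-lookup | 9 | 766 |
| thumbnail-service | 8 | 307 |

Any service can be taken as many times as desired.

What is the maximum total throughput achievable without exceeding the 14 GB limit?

Best packing: session-store + geo-lookup — 13 GB, 928 total.
Nothing else within 14 GB beats 928.

928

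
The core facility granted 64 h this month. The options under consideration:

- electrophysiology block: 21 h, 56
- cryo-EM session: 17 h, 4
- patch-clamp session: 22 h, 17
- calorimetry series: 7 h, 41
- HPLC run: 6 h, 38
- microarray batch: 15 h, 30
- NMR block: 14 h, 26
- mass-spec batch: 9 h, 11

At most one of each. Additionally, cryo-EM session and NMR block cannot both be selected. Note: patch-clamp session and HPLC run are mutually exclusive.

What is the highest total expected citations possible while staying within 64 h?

191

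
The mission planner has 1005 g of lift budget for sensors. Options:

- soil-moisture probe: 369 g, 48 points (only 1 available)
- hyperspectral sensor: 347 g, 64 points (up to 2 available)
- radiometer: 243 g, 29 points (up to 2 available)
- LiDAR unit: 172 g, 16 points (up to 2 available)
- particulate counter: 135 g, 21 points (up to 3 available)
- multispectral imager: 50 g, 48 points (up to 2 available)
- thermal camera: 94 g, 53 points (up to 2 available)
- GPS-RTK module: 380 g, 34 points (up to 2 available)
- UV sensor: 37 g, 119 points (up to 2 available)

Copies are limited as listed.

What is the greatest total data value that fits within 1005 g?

546

Ranking by ratio (data value/g): UV sensor 3.22, multispectral imager 0.96, thermal camera 0.56, hyperspectral sensor 0.18.
Hyperspectral sensor + 2×particulate counter + 2×multispectral imager + 2×thermal camera + 2×UV sensor uses 979 of the 1005 g and totals 546.
The spare 26 g is too small for any remaining sensor, and no exchange beats 546.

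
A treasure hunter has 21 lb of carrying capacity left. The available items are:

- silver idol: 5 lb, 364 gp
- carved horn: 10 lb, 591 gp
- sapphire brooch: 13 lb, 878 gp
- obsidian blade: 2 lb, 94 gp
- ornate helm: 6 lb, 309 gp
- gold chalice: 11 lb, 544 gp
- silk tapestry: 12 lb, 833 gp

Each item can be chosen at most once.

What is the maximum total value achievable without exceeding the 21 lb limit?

Greedy by ratio would take silver idol + obsidian blade + silk tapestry: 19 lb used, total 1291.
Replace silk tapestry with sapphire brooch: the trade gains 45 net, giving 1336 at 20 lb.

1336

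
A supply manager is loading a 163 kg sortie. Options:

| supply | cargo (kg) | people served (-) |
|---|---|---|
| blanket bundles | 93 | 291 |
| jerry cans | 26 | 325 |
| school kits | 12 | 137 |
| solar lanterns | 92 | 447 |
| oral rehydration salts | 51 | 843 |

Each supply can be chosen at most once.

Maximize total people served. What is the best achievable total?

1427

Filling by ratio: jerry cans + school kits + oral rehydration salts for 1305, with 74 kg left unused.
The 26 kg tied up in jerry cans is better spent on solar lanterns — total rises to 1427 (155 kg).
Next best is jerry cans + school kits + oral rehydration salts at 1305 (89 kg) — short by 122.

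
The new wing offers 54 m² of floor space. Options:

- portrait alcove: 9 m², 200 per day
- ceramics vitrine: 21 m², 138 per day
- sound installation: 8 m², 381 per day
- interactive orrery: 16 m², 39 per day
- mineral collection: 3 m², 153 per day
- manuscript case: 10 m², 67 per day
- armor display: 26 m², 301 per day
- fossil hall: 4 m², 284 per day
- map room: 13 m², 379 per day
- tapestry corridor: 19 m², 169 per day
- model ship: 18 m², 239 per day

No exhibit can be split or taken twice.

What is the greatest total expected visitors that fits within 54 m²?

1498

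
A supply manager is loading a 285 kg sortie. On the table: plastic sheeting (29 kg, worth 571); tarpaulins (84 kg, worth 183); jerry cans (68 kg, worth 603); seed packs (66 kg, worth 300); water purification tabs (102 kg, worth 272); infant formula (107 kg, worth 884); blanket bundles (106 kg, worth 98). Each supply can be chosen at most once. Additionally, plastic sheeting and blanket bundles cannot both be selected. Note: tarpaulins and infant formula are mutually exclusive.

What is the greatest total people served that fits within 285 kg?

2358

Density check — plastic sheeting 19.69, jerry cans 8.87, infant formula 8.26, seed packs 4.55 are the best per kg.
Taking plastic sheeting + jerry cans + seed packs + infant formula: 270 kg used, 2358 in people served.
The spare 15 kg is too small for any remaining supply, and no feasible exchange beats 2358.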